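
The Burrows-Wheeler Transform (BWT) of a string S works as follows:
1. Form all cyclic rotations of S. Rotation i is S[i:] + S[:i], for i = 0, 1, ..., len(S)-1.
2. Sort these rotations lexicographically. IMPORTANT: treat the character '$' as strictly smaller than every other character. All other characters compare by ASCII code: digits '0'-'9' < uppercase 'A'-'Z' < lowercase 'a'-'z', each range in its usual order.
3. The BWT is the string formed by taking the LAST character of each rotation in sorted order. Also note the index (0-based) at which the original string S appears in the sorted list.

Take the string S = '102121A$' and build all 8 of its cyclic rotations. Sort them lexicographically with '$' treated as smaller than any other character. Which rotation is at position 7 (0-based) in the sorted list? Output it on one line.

Answer: A$102121

Derivation:
All 8 rotations (rotation i = S[i:]+S[:i]):
  rot[0] = 102121A$
  rot[1] = 02121A$1
  rot[2] = 2121A$10
  rot[3] = 121A$102
  rot[4] = 21A$1021
  rot[5] = 1A$10212
  rot[6] = A$102121
  rot[7] = $102121A
Sorted (with $ < everything):
  sorted[0] = $102121A
  sorted[1] = 02121A$1
  sorted[2] = 102121A$
  sorted[3] = 121A$102
  sorted[4] = 1A$10212
  sorted[5] = 2121A$10
  sorted[6] = 21A$1021
  sorted[7] = A$102121
sorted[7] = A$102121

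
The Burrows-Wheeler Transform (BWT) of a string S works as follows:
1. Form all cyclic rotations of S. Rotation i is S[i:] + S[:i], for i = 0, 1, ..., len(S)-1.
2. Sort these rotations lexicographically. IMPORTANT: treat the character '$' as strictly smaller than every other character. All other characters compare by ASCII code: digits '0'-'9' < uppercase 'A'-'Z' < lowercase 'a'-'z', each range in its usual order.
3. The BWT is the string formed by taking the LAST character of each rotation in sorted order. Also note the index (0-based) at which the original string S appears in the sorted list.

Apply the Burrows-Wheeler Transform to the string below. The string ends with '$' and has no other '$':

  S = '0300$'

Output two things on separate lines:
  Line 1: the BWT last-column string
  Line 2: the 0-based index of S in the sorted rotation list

All 5 rotations (rotation i = S[i:]+S[:i]):
  rot[0] = 0300$
  rot[1] = 300$0
  rot[2] = 00$03
  rot[3] = 0$030
  rot[4] = $0300
Sorted (with $ < everything):
  sorted[0] = $0300  (last char: '0')
  sorted[1] = 0$030  (last char: '0')
  sorted[2] = 00$03  (last char: '3')
  sorted[3] = 0300$  (last char: '$')
  sorted[4] = 300$0  (last char: '0')
Last column: 003$0
Original string S is at sorted index 3

Answer: 003$0
3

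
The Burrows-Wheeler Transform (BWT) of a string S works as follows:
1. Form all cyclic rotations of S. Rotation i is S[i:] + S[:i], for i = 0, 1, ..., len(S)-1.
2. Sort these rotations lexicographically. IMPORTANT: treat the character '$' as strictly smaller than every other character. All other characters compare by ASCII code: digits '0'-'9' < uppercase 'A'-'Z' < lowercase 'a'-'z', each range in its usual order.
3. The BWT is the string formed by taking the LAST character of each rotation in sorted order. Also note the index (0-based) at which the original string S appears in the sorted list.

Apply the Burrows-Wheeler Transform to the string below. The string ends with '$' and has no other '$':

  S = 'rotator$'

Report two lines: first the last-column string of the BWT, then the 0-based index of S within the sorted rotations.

Answer: rttro$oa
5

Derivation:
All 8 rotations (rotation i = S[i:]+S[:i]):
  rot[0] = rotator$
  rot[1] = otator$r
  rot[2] = tator$ro
  rot[3] = ator$rot
  rot[4] = tor$rota
  rot[5] = or$rotat
  rot[6] = r$rotato
  rot[7] = $rotator
Sorted (with $ < everything):
  sorted[0] = $rotator  (last char: 'r')
  sorted[1] = ator$rot  (last char: 't')
  sorted[2] = or$rotat  (last char: 't')
  sorted[3] = otator$r  (last char: 'r')
  sorted[4] = r$rotato  (last char: 'o')
  sorted[5] = rotator$  (last char: '$')
  sorted[6] = tator$ro  (last char: 'o')
  sorted[7] = tor$rota  (last char: 'a')
Last column: rttro$oa
Original string S is at sorted index 5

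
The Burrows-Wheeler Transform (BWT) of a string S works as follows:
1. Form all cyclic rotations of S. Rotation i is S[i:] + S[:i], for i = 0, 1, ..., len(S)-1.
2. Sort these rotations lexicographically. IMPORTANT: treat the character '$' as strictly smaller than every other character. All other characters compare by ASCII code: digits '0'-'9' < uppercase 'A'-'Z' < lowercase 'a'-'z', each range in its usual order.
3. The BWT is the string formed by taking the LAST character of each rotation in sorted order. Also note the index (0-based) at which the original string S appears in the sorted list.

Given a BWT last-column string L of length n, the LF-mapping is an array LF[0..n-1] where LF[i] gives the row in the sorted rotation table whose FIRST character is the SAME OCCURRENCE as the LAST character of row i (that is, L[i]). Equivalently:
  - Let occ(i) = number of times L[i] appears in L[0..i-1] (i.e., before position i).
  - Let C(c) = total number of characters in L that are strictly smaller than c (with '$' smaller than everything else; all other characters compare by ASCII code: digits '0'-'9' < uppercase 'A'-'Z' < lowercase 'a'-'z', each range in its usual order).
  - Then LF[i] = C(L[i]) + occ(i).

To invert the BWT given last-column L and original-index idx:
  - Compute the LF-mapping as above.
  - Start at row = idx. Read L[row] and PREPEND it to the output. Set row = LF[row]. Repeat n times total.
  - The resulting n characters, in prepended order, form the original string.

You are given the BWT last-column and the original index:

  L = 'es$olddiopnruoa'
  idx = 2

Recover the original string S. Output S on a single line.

Answer: dinosaurpoodle$

Derivation:
LF mapping: 4 13 0 8 6 2 3 5 9 11 7 12 14 10 1
Walk LF starting at row 2, prepending L[row]:
  step 1: row=2, L[2]='$', prepend. Next row=LF[2]=0
  step 2: row=0, L[0]='e', prepend. Next row=LF[0]=4
  step 3: row=4, L[4]='l', prepend. Next row=LF[4]=6
  step 4: row=6, L[6]='d', prepend. Next row=LF[6]=3
  step 5: row=3, L[3]='o', prepend. Next row=LF[3]=8
  step 6: row=8, L[8]='o', prepend. Next row=LF[8]=9
  step 7: row=9, L[9]='p', prepend. Next row=LF[9]=11
  step 8: row=11, L[11]='r', prepend. Next row=LF[11]=12
  step 9: row=12, L[12]='u', prepend. Next row=LF[12]=14
  step 10: row=14, L[14]='a', prepend. Next row=LF[14]=1
  step 11: row=1, L[1]='s', prepend. Next row=LF[1]=13
  step 12: row=13, L[13]='o', prepend. Next row=LF[13]=10
  step 13: row=10, L[10]='n', prepend. Next row=LF[10]=7
  step 14: row=7, L[7]='i', prepend. Next row=LF[7]=5
  step 15: row=5, L[5]='d', prepend. Next row=LF[5]=2
Reversed output: dinosaurpoodle$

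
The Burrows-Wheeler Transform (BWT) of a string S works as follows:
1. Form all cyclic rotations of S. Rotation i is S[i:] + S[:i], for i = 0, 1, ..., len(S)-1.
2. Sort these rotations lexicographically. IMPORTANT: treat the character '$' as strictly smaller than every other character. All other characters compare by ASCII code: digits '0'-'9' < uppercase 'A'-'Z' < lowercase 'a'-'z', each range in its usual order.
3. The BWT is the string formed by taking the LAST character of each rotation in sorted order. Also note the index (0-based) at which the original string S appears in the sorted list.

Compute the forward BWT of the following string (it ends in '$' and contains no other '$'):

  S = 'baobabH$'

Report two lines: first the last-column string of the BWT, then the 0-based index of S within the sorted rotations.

Answer: Hbbbao$a
6

Derivation:
All 8 rotations (rotation i = S[i:]+S[:i]):
  rot[0] = baobabH$
  rot[1] = aobabH$b
  rot[2] = obabH$ba
  rot[3] = babH$bao
  rot[4] = abH$baob
  rot[5] = bH$baoba
  rot[6] = H$baobab
  rot[7] = $baobabH
Sorted (with $ < everything):
  sorted[0] = $baobabH  (last char: 'H')
  sorted[1] = H$baobab  (last char: 'b')
  sorted[2] = abH$baob  (last char: 'b')
  sorted[3] = aobabH$b  (last char: 'b')
  sorted[4] = bH$baoba  (last char: 'a')
  sorted[5] = babH$bao  (last char: 'o')
  sorted[6] = baobabH$  (last char: '$')
  sorted[7] = obabH$ba  (last char: 'a')
Last column: Hbbbao$a
Original string S is at sorted index 6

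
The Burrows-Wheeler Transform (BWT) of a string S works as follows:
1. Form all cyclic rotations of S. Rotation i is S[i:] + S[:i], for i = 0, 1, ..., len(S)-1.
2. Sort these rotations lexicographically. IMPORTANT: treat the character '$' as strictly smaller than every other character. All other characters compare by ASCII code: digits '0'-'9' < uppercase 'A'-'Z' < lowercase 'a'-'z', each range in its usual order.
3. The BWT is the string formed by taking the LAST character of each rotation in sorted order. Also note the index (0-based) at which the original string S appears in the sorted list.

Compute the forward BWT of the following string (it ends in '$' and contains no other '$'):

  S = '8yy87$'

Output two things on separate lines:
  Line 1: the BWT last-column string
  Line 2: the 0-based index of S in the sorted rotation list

All 6 rotations (rotation i = S[i:]+S[:i]):
  rot[0] = 8yy87$
  rot[1] = yy87$8
  rot[2] = y87$8y
  rot[3] = 87$8yy
  rot[4] = 7$8yy8
  rot[5] = $8yy87
Sorted (with $ < everything):
  sorted[0] = $8yy87  (last char: '7')
  sorted[1] = 7$8yy8  (last char: '8')
  sorted[2] = 87$8yy  (last char: 'y')
  sorted[3] = 8yy87$  (last char: '$')
  sorted[4] = y87$8y  (last char: 'y')
  sorted[5] = yy87$8  (last char: '8')
Last column: 78y$y8
Original string S is at sorted index 3

Answer: 78y$y8
3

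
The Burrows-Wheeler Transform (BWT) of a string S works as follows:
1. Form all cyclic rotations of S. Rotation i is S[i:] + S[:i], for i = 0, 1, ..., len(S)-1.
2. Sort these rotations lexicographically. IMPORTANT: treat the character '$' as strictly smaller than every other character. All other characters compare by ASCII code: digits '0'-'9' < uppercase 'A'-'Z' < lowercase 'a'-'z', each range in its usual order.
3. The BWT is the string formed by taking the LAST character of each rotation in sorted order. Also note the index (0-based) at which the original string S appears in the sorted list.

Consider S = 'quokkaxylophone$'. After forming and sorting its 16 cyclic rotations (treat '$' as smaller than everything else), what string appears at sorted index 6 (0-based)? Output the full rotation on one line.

All 16 rotations (rotation i = S[i:]+S[:i]):
  rot[0] = quokkaxylophone$
  rot[1] = uokkaxylophone$q
  rot[2] = okkaxylophone$qu
  rot[3] = kkaxylophone$quo
  rot[4] = kaxylophone$quok
  rot[5] = axylophone$quokk
  rot[6] = xylophone$quokka
  rot[7] = ylophone$quokkax
  rot[8] = lophone$quokkaxy
  rot[9] = ophone$quokkaxyl
  rot[10] = phone$quokkaxylo
  rot[11] = hone$quokkaxylop
  rot[12] = one$quokkaxyloph
  rot[13] = ne$quokkaxylopho
  rot[14] = e$quokkaxylophon
  rot[15] = $quokkaxylophone
Sorted (with $ < everything):
  sorted[0] = $quokkaxylophone
  sorted[1] = axylophone$quokk
  sorted[2] = e$quokkaxylophon
  sorted[3] = hone$quokkaxylop
  sorted[4] = kaxylophone$quok
  sorted[5] = kkaxylophone$quo
  sorted[6] = lophone$quokkaxy
  sorted[7] = ne$quokkaxylopho
  sorted[8] = okkaxylophone$qu
  sorted[9] = one$quokkaxyloph
  sorted[10] = ophone$quokkaxyl
  sorted[11] = phone$quokkaxylo
  sorted[12] = quokkaxylophone$
  sorted[13] = uokkaxylophone$q
  sorted[14] = xylophone$quokka
  sorted[15] = ylophone$quokkax
sorted[6] = lophone$quokkaxy

Answer: lophone$quokkaxy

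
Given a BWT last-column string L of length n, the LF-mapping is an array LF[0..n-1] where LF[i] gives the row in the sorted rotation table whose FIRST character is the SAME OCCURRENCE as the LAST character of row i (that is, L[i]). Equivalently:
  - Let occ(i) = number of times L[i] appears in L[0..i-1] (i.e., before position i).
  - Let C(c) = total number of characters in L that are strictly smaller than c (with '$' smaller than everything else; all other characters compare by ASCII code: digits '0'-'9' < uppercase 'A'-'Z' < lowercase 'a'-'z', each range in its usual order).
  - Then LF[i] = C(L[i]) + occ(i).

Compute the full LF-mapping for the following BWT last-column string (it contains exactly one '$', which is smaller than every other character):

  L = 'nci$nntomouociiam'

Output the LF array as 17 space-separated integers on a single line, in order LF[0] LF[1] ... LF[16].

Char counts: '$':1, 'a':1, 'c':2, 'i':3, 'm':2, 'n':3, 'o':3, 't':1, 'u':1
C (first-col start): C('$')=0, C('a')=1, C('c')=2, C('i')=4, C('m')=7, C('n')=9, C('o')=12, C('t')=15, C('u')=16
L[0]='n': occ=0, LF[0]=C('n')+0=9+0=9
L[1]='c': occ=0, LF[1]=C('c')+0=2+0=2
L[2]='i': occ=0, LF[2]=C('i')+0=4+0=4
L[3]='$': occ=0, LF[3]=C('$')+0=0+0=0
L[4]='n': occ=1, LF[4]=C('n')+1=9+1=10
L[5]='n': occ=2, LF[5]=C('n')+2=9+2=11
L[6]='t': occ=0, LF[6]=C('t')+0=15+0=15
L[7]='o': occ=0, LF[7]=C('o')+0=12+0=12
L[8]='m': occ=0, LF[8]=C('m')+0=7+0=7
L[9]='o': occ=1, LF[9]=C('o')+1=12+1=13
L[10]='u': occ=0, LF[10]=C('u')+0=16+0=16
L[11]='o': occ=2, LF[11]=C('o')+2=12+2=14
L[12]='c': occ=1, LF[12]=C('c')+1=2+1=3
L[13]='i': occ=1, LF[13]=C('i')+1=4+1=5
L[14]='i': occ=2, LF[14]=C('i')+2=4+2=6
L[15]='a': occ=0, LF[15]=C('a')+0=1+0=1
L[16]='m': occ=1, LF[16]=C('m')+1=7+1=8

Answer: 9 2 4 0 10 11 15 12 7 13 16 14 3 5 6 1 8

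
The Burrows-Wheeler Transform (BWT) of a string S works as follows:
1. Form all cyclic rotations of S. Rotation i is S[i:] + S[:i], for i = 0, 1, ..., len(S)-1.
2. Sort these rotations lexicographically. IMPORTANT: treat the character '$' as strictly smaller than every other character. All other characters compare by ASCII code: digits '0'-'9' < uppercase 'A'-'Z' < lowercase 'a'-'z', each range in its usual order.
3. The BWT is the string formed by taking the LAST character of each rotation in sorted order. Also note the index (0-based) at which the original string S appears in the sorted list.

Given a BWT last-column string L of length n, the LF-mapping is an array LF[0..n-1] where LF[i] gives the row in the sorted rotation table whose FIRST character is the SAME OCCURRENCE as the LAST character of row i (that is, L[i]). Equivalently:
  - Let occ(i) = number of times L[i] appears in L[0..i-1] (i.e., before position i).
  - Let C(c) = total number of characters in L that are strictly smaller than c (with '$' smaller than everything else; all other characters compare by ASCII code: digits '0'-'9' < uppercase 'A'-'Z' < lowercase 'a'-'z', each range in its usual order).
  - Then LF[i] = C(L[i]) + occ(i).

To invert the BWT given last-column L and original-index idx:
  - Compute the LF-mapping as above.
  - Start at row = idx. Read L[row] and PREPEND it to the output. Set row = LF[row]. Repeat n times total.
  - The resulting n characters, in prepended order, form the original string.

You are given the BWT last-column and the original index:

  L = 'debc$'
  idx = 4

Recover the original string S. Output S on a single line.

Answer: ebcd$

Derivation:
LF mapping: 3 4 1 2 0
Walk LF starting at row 4, prepending L[row]:
  step 1: row=4, L[4]='$', prepend. Next row=LF[4]=0
  step 2: row=0, L[0]='d', prepend. Next row=LF[0]=3
  step 3: row=3, L[3]='c', prepend. Next row=LF[3]=2
  step 4: row=2, L[2]='b', prepend. Next row=LF[2]=1
  step 5: row=1, L[1]='e', prepend. Next row=LF[1]=4
Reversed output: ebcd$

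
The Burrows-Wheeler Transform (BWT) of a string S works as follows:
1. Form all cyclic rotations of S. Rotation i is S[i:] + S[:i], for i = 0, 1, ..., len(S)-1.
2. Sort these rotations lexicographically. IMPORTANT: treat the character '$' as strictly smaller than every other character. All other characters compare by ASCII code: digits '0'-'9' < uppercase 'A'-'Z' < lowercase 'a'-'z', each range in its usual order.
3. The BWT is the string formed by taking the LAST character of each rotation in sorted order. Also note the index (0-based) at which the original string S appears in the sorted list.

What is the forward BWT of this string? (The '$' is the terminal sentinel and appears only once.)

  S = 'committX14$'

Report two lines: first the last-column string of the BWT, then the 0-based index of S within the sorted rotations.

All 11 rotations (rotation i = S[i:]+S[:i]):
  rot[0] = committX14$
  rot[1] = ommittX14$c
  rot[2] = mmittX14$co
  rot[3] = mittX14$com
  rot[4] = ittX14$comm
  rot[5] = ttX14$commi
  rot[6] = tX14$commit
  rot[7] = X14$committ
  rot[8] = 14$committX
  rot[9] = 4$committX1
  rot[10] = $committX14
Sorted (with $ < everything):
  sorted[0] = $committX14  (last char: '4')
  sorted[1] = 14$committX  (last char: 'X')
  sorted[2] = 4$committX1  (last char: '1')
  sorted[3] = X14$committ  (last char: 't')
  sorted[4] = committX14$  (last char: '$')
  sorted[5] = ittX14$comm  (last char: 'm')
  sorted[6] = mittX14$com  (last char: 'm')
  sorted[7] = mmittX14$co  (last char: 'o')
  sorted[8] = ommittX14$c  (last char: 'c')
  sorted[9] = tX14$commit  (last char: 't')
  sorted[10] = ttX14$commi  (last char: 'i')
Last column: 4X1t$mmocti
Original string S is at sorted index 4

Answer: 4X1t$mmocti
4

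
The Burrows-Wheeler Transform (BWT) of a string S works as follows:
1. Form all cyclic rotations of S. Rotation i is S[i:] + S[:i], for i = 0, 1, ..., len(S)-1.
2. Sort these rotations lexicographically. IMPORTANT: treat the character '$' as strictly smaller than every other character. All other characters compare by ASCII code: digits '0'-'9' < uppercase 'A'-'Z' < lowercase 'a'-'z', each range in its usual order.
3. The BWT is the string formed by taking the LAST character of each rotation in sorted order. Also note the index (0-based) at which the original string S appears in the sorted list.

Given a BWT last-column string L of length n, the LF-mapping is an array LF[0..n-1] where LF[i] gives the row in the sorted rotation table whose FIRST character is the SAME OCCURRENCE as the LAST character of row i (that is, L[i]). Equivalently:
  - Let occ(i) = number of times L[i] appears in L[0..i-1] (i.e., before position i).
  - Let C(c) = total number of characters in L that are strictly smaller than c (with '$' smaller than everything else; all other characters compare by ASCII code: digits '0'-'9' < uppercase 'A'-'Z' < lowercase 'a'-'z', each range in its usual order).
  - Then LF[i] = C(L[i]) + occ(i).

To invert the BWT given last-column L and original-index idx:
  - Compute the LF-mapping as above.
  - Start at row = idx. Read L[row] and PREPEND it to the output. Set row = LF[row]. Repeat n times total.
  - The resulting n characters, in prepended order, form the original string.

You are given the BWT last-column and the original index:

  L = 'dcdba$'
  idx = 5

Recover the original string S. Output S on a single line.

LF mapping: 4 3 5 2 1 0
Walk LF starting at row 5, prepending L[row]:
  step 1: row=5, L[5]='$', prepend. Next row=LF[5]=0
  step 2: row=0, L[0]='d', prepend. Next row=LF[0]=4
  step 3: row=4, L[4]='a', prepend. Next row=LF[4]=1
  step 4: row=1, L[1]='c', prepend. Next row=LF[1]=3
  step 5: row=3, L[3]='b', prepend. Next row=LF[3]=2
  step 6: row=2, L[2]='d', prepend. Next row=LF[2]=5
Reversed output: dbcad$

Answer: dbcad$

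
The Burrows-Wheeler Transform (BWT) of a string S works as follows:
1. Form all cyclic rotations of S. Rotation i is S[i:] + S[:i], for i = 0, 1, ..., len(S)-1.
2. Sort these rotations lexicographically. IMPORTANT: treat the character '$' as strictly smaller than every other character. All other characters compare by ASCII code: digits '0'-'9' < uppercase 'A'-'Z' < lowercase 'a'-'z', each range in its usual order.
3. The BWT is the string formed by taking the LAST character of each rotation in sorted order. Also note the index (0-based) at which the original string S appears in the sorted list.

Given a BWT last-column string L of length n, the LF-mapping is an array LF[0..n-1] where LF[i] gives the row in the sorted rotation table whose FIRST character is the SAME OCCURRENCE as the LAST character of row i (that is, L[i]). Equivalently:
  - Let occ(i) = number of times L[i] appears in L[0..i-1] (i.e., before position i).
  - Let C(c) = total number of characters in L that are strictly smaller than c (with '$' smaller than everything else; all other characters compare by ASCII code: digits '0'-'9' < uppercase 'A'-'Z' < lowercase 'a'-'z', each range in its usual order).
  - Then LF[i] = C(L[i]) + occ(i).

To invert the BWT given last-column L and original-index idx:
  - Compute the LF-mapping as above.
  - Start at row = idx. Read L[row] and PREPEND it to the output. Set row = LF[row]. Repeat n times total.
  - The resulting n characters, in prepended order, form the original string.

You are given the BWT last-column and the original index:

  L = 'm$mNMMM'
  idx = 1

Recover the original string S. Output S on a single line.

Answer: MNMmMm$

Derivation:
LF mapping: 5 0 6 4 1 2 3
Walk LF starting at row 1, prepending L[row]:
  step 1: row=1, L[1]='$', prepend. Next row=LF[1]=0
  step 2: row=0, L[0]='m', prepend. Next row=LF[0]=5
  step 3: row=5, L[5]='M', prepend. Next row=LF[5]=2
  step 4: row=2, L[2]='m', prepend. Next row=LF[2]=6
  step 5: row=6, L[6]='M', prepend. Next row=LF[6]=3
  step 6: row=3, L[3]='N', prepend. Next row=LF[3]=4
  step 7: row=4, L[4]='M', prepend. Next row=LF[4]=1
Reversed output: MNMmMm$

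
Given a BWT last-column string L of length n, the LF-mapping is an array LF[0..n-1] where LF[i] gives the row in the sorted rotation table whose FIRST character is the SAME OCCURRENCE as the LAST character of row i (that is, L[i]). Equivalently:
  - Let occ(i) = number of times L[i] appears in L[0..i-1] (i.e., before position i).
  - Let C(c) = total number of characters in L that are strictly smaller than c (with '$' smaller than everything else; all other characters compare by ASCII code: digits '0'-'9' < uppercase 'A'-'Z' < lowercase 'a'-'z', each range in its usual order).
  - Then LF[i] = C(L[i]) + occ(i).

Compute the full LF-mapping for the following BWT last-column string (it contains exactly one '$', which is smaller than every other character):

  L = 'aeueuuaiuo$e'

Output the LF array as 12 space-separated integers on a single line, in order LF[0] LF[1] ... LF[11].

Char counts: '$':1, 'a':2, 'e':3, 'i':1, 'o':1, 'u':4
C (first-col start): C('$')=0, C('a')=1, C('e')=3, C('i')=6, C('o')=7, C('u')=8
L[0]='a': occ=0, LF[0]=C('a')+0=1+0=1
L[1]='e': occ=0, LF[1]=C('e')+0=3+0=3
L[2]='u': occ=0, LF[2]=C('u')+0=8+0=8
L[3]='e': occ=1, LF[3]=C('e')+1=3+1=4
L[4]='u': occ=1, LF[4]=C('u')+1=8+1=9
L[5]='u': occ=2, LF[5]=C('u')+2=8+2=10
L[6]='a': occ=1, LF[6]=C('a')+1=1+1=2
L[7]='i': occ=0, LF[7]=C('i')+0=6+0=6
L[8]='u': occ=3, LF[8]=C('u')+3=8+3=11
L[9]='o': occ=0, LF[9]=C('o')+0=7+0=7
L[10]='$': occ=0, LF[10]=C('$')+0=0+0=0
L[11]='e': occ=2, LF[11]=C('e')+2=3+2=5

Answer: 1 3 8 4 9 10 2 6 11 7 0 5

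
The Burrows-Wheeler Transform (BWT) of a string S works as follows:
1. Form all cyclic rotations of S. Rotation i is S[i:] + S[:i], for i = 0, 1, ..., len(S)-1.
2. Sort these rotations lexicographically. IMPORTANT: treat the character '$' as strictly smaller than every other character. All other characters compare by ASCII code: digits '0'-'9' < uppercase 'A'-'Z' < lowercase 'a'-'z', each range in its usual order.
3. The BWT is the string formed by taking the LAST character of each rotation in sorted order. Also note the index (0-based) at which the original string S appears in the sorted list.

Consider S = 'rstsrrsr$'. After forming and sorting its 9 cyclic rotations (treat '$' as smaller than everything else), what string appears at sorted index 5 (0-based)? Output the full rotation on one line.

Answer: sr$rstsrr

Derivation:
All 9 rotations (rotation i = S[i:]+S[:i]):
  rot[0] = rstsrrsr$
  rot[1] = stsrrsr$r
  rot[2] = tsrrsr$rs
  rot[3] = srrsr$rst
  rot[4] = rrsr$rsts
  rot[5] = rsr$rstsr
  rot[6] = sr$rstsrr
  rot[7] = r$rstsrrs
  rot[8] = $rstsrrsr
Sorted (with $ < everything):
  sorted[0] = $rstsrrsr
  sorted[1] = r$rstsrrs
  sorted[2] = rrsr$rsts
  sorted[3] = rsr$rstsr
  sorted[4] = rstsrrsr$
  sorted[5] = sr$rstsrr
  sorted[6] = srrsr$rst
  sorted[7] = stsrrsr$r
  sorted[8] = tsrrsr$rs
sorted[5] = sr$rstsrr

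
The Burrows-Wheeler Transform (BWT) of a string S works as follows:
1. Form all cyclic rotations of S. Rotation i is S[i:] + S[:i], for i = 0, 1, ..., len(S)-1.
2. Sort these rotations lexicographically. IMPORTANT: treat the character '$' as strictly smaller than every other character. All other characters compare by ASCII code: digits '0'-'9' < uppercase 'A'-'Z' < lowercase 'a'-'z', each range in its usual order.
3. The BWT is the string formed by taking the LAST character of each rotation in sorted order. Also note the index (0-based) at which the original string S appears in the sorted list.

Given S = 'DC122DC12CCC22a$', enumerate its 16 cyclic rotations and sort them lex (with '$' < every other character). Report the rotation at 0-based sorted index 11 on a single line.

All 16 rotations (rotation i = S[i:]+S[:i]):
  rot[0] = DC122DC12CCC22a$
  rot[1] = C122DC12CCC22a$D
  rot[2] = 122DC12CCC22a$DC
  rot[3] = 22DC12CCC22a$DC1
  rot[4] = 2DC12CCC22a$DC12
  rot[5] = DC12CCC22a$DC122
  rot[6] = C12CCC22a$DC122D
  rot[7] = 12CCC22a$DC122DC
  rot[8] = 2CCC22a$DC122DC1
  rot[9] = CCC22a$DC122DC12
  rot[10] = CC22a$DC122DC12C
  rot[11] = C22a$DC122DC12CC
  rot[12] = 22a$DC122DC12CCC
  rot[13] = 2a$DC122DC12CCC2
  rot[14] = a$DC122DC12CCC22
  rot[15] = $DC122DC12CCC22a
Sorted (with $ < everything):
  sorted[0] = $DC122DC12CCC22a
  sorted[1] = 122DC12CCC22a$DC
  sorted[2] = 12CCC22a$DC122DC
  sorted[3] = 22DC12CCC22a$DC1
  sorted[4] = 22a$DC122DC12CCC
  sorted[5] = 2CCC22a$DC122DC1
  sorted[6] = 2DC12CCC22a$DC12
  sorted[7] = 2a$DC122DC12CCC2
  sorted[8] = C122DC12CCC22a$D
  sorted[9] = C12CCC22a$DC122D
  sorted[10] = C22a$DC122DC12CC
  sorted[11] = CC22a$DC122DC12C
  sorted[12] = CCC22a$DC122DC12
  sorted[13] = DC122DC12CCC22a$
  sorted[14] = DC12CCC22a$DC122
  sorted[15] = a$DC122DC12CCC22
sorted[11] = CC22a$DC122DC12C

Answer: CC22a$DC122DC12C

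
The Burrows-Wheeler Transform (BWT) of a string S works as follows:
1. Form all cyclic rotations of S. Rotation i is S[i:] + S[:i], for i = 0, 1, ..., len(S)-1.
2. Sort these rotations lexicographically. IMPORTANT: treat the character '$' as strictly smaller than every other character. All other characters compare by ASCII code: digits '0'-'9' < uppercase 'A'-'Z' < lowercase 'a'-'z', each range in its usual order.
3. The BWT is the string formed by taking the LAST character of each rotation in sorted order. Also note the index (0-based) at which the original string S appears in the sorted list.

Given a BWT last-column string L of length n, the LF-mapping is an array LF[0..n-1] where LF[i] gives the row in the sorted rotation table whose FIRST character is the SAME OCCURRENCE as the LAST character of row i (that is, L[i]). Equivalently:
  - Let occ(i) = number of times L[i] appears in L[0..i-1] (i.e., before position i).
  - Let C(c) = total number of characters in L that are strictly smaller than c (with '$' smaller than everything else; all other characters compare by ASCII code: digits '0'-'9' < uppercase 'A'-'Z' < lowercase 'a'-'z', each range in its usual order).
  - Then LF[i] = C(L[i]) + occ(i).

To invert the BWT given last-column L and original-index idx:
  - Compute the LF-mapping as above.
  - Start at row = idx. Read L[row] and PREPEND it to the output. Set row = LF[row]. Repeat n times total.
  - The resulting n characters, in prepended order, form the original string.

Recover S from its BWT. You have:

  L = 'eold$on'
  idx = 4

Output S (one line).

LF mapping: 2 5 3 1 0 6 4
Walk LF starting at row 4, prepending L[row]:
  step 1: row=4, L[4]='$', prepend. Next row=LF[4]=0
  step 2: row=0, L[0]='e', prepend. Next row=LF[0]=2
  step 3: row=2, L[2]='l', prepend. Next row=LF[2]=3
  step 4: row=3, L[3]='d', prepend. Next row=LF[3]=1
  step 5: row=1, L[1]='o', prepend. Next row=LF[1]=5
  step 6: row=5, L[5]='o', prepend. Next row=LF[5]=6
  step 7: row=6, L[6]='n', prepend. Next row=LF[6]=4
Reversed output: noodle$

Answer: noodle$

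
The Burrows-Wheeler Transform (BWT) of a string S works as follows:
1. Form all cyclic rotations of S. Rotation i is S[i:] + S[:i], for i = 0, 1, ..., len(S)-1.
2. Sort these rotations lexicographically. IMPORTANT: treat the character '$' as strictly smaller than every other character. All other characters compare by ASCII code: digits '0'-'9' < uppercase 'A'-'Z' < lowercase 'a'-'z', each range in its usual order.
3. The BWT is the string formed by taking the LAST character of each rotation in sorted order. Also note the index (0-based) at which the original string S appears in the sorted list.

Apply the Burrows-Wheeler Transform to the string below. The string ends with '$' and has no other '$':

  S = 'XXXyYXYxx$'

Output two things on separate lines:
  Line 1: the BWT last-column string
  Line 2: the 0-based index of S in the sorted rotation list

Answer: x$XYXyXxYX
1

Derivation:
All 10 rotations (rotation i = S[i:]+S[:i]):
  rot[0] = XXXyYXYxx$
  rot[1] = XXyYXYxx$X
  rot[2] = XyYXYxx$XX
  rot[3] = yYXYxx$XXX
  rot[4] = YXYxx$XXXy
  rot[5] = XYxx$XXXyY
  rot[6] = Yxx$XXXyYX
  rot[7] = xx$XXXyYXY
  rot[8] = x$XXXyYXYx
  rot[9] = $XXXyYXYxx
Sorted (with $ < everything):
  sorted[0] = $XXXyYXYxx  (last char: 'x')
  sorted[1] = XXXyYXYxx$  (last char: '$')
  sorted[2] = XXyYXYxx$X  (last char: 'X')
  sorted[3] = XYxx$XXXyY  (last char: 'Y')
  sorted[4] = XyYXYxx$XX  (last char: 'X')
  sorted[5] = YXYxx$XXXy  (last char: 'y')
  sorted[6] = Yxx$XXXyYX  (last char: 'X')
  sorted[7] = x$XXXyYXYx  (last char: 'x')
  sorted[8] = xx$XXXyYXY  (last char: 'Y')
  sorted[9] = yYXYxx$XXX  (last char: 'X')
Last column: x$XYXyXxYX
Original string S is at sorted index 1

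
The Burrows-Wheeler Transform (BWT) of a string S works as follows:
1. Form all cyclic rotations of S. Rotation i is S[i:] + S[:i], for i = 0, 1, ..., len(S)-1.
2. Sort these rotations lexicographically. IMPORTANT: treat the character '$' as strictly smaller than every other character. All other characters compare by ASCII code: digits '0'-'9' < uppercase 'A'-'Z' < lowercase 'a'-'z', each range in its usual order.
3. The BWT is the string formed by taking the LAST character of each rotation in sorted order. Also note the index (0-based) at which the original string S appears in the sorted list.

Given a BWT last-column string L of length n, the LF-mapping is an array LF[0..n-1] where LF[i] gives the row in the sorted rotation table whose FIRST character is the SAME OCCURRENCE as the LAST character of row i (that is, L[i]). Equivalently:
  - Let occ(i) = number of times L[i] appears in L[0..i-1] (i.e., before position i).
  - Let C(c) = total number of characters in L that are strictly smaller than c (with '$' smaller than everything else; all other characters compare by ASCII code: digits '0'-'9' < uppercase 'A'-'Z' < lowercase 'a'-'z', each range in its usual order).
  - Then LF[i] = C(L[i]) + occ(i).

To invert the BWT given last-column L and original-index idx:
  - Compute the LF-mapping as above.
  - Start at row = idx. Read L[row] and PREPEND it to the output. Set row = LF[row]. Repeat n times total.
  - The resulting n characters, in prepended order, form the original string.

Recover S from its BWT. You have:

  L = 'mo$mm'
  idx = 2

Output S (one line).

Answer: mmom$

Derivation:
LF mapping: 1 4 0 2 3
Walk LF starting at row 2, prepending L[row]:
  step 1: row=2, L[2]='$', prepend. Next row=LF[2]=0
  step 2: row=0, L[0]='m', prepend. Next row=LF[0]=1
  step 3: row=1, L[1]='o', prepend. Next row=LF[1]=4
  step 4: row=4, L[4]='m', prepend. Next row=LF[4]=3
  step 5: row=3, L[3]='m', prepend. Next row=LF[3]=2
Reversed output: mmom$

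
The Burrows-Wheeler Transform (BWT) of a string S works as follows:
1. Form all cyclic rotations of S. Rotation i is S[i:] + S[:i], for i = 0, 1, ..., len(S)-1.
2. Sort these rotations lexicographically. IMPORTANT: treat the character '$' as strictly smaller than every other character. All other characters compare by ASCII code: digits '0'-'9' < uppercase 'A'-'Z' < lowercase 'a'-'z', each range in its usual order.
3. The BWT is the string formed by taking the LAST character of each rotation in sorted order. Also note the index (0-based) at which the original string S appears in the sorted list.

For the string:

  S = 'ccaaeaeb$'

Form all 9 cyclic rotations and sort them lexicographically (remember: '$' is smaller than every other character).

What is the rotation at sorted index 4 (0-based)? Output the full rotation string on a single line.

Answer: b$ccaaeae

Derivation:
All 9 rotations (rotation i = S[i:]+S[:i]):
  rot[0] = ccaaeaeb$
  rot[1] = caaeaeb$c
  rot[2] = aaeaeb$cc
  rot[3] = aeaeb$cca
  rot[4] = eaeb$ccaa
  rot[5] = aeb$ccaae
  rot[6] = eb$ccaaea
  rot[7] = b$ccaaeae
  rot[8] = $ccaaeaeb
Sorted (with $ < everything):
  sorted[0] = $ccaaeaeb
  sorted[1] = aaeaeb$cc
  sorted[2] = aeaeb$cca
  sorted[3] = aeb$ccaae
  sorted[4] = b$ccaaeae
  sorted[5] = caaeaeb$c
  sorted[6] = ccaaeaeb$
  sorted[7] = eaeb$ccaa
  sorted[8] = eb$ccaaea
sorted[4] = b$ccaaeae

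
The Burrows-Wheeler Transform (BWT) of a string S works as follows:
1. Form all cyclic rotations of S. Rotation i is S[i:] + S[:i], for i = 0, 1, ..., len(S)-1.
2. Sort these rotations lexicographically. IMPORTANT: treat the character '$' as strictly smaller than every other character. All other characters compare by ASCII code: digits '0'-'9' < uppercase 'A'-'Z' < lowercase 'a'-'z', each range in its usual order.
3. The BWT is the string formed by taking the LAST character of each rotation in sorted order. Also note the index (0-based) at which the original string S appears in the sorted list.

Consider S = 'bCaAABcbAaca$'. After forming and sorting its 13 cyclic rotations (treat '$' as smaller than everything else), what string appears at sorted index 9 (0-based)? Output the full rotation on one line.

Answer: bAaca$bCaAABc

Derivation:
All 13 rotations (rotation i = S[i:]+S[:i]):
  rot[0] = bCaAABcbAaca$
  rot[1] = CaAABcbAaca$b
  rot[2] = aAABcbAaca$bC
  rot[3] = AABcbAaca$bCa
  rot[4] = ABcbAaca$bCaA
  rot[5] = BcbAaca$bCaAA
  rot[6] = cbAaca$bCaAAB
  rot[7] = bAaca$bCaAABc
  rot[8] = Aaca$bCaAABcb
  rot[9] = aca$bCaAABcbA
  rot[10] = ca$bCaAABcbAa
  rot[11] = a$bCaAABcbAac
  rot[12] = $bCaAABcbAaca
Sorted (with $ < everything):
  sorted[0] = $bCaAABcbAaca
  sorted[1] = AABcbAaca$bCa
  sorted[2] = ABcbAaca$bCaA
  sorted[3] = Aaca$bCaAABcb
  sorted[4] = BcbAaca$bCaAA
  sorted[5] = CaAABcbAaca$b
  sorted[6] = a$bCaAABcbAac
  sorted[7] = aAABcbAaca$bC
  sorted[8] = aca$bCaAABcbA
  sorted[9] = bAaca$bCaAABc
  sorted[10] = bCaAABcbAaca$
  sorted[11] = ca$bCaAABcbAa
  sorted[12] = cbAaca$bCaAAB
sorted[9] = bAaca$bCaAABc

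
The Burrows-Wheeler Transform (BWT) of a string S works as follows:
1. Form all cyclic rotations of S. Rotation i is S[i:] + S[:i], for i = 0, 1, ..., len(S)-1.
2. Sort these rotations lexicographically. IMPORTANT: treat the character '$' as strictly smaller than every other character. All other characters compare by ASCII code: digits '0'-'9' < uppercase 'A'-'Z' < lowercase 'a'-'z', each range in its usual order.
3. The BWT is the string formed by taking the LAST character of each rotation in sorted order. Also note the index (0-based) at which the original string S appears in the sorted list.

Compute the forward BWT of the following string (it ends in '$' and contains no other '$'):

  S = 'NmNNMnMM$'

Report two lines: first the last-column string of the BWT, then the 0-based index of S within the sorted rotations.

Answer: MMnNNm$NM
6

Derivation:
All 9 rotations (rotation i = S[i:]+S[:i]):
  rot[0] = NmNNMnMM$
  rot[1] = mNNMnMM$N
  rot[2] = NNMnMM$Nm
  rot[3] = NMnMM$NmN
  rot[4] = MnMM$NmNN
  rot[5] = nMM$NmNNM
  rot[6] = MM$NmNNMn
  rot[7] = M$NmNNMnM
  rot[8] = $NmNNMnMM
Sorted (with $ < everything):
  sorted[0] = $NmNNMnMM  (last char: 'M')
  sorted[1] = M$NmNNMnM  (last char: 'M')
  sorted[2] = MM$NmNNMn  (last char: 'n')
  sorted[3] = MnMM$NmNN  (last char: 'N')
  sorted[4] = NMnMM$NmN  (last char: 'N')
  sorted[5] = NNMnMM$Nm  (last char: 'm')
  sorted[6] = NmNNMnMM$  (last char: '$')
  sorted[7] = mNNMnMM$N  (last char: 'N')
  sorted[8] = nMM$NmNNM  (last char: 'M')
Last column: MMnNNm$NM
Original string S is at sorted index 6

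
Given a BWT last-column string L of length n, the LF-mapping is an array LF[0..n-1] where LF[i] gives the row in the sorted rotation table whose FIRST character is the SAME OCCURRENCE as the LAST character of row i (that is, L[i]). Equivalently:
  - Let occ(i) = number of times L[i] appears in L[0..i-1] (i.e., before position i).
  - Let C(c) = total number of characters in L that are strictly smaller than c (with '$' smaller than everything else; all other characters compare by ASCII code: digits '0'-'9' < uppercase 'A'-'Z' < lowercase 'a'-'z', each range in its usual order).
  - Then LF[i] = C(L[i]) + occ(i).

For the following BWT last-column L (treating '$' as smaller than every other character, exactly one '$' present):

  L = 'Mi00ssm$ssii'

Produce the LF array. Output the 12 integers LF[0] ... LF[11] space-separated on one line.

Char counts: '$':1, '0':2, 'M':1, 'i':3, 'm':1, 's':4
C (first-col start): C('$')=0, C('0')=1, C('M')=3, C('i')=4, C('m')=7, C('s')=8
L[0]='M': occ=0, LF[0]=C('M')+0=3+0=3
L[1]='i': occ=0, LF[1]=C('i')+0=4+0=4
L[2]='0': occ=0, LF[2]=C('0')+0=1+0=1
L[3]='0': occ=1, LF[3]=C('0')+1=1+1=2
L[4]='s': occ=0, LF[4]=C('s')+0=8+0=8
L[5]='s': occ=1, LF[5]=C('s')+1=8+1=9
L[6]='m': occ=0, LF[6]=C('m')+0=7+0=7
L[7]='$': occ=0, LF[7]=C('$')+0=0+0=0
L[8]='s': occ=2, LF[8]=C('s')+2=8+2=10
L[9]='s': occ=3, LF[9]=C('s')+3=8+3=11
L[10]='i': occ=1, LF[10]=C('i')+1=4+1=5
L[11]='i': occ=2, LF[11]=C('i')+2=4+2=6

Answer: 3 4 1 2 8 9 7 0 10 11 5 6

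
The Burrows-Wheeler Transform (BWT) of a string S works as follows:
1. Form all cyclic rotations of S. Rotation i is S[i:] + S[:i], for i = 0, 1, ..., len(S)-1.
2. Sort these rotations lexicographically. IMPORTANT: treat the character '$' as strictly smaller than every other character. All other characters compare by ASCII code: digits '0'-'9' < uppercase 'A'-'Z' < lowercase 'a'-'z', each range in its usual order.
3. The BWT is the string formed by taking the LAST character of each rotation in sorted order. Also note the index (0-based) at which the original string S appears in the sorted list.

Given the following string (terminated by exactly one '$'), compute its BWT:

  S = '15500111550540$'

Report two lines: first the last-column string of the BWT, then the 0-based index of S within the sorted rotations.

Answer: 0450501$1555011
7

Derivation:
All 15 rotations (rotation i = S[i:]+S[:i]):
  rot[0] = 15500111550540$
  rot[1] = 5500111550540$1
  rot[2] = 500111550540$15
  rot[3] = 00111550540$155
  rot[4] = 0111550540$1550
  rot[5] = 111550540$15500
  rot[6] = 11550540$155001
  rot[7] = 1550540$1550011
  rot[8] = 550540$15500111
  rot[9] = 50540$155001115
  rot[10] = 0540$1550011155
  rot[11] = 540$15500111550
  rot[12] = 40$155001115505
  rot[13] = 0$1550011155054
  rot[14] = $15500111550540
Sorted (with $ < everything):
  sorted[0] = $15500111550540  (last char: '0')
  sorted[1] = 0$1550011155054  (last char: '4')
  sorted[2] = 00111550540$155  (last char: '5')
  sorted[3] = 0111550540$1550  (last char: '0')
  sorted[4] = 0540$1550011155  (last char: '5')
  sorted[5] = 111550540$15500  (last char: '0')
  sorted[6] = 11550540$155001  (last char: '1')
  sorted[7] = 15500111550540$  (last char: '$')
  sorted[8] = 1550540$1550011  (last char: '1')
  sorted[9] = 40$155001115505  (last char: '5')
  sorted[10] = 500111550540$15  (last char: '5')
  sorted[11] = 50540$155001115  (last char: '5')
  sorted[12] = 540$15500111550  (last char: '0')
  sorted[13] = 5500111550540$1  (last char: '1')
  sorted[14] = 550540$15500111  (last char: '1')
Last column: 0450501$1555011
Original string S is at sorted index 7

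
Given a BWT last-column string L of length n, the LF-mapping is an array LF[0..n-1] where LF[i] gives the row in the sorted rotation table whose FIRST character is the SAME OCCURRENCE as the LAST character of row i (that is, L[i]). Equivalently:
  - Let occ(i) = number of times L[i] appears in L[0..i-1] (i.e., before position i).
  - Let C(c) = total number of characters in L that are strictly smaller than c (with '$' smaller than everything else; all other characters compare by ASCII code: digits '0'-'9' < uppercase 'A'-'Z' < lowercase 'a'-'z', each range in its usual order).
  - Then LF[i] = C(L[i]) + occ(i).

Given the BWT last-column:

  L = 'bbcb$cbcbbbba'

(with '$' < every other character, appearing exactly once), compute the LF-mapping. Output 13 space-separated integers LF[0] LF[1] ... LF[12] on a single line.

Char counts: '$':1, 'a':1, 'b':8, 'c':3
C (first-col start): C('$')=0, C('a')=1, C('b')=2, C('c')=10
L[0]='b': occ=0, LF[0]=C('b')+0=2+0=2
L[1]='b': occ=1, LF[1]=C('b')+1=2+1=3
L[2]='c': occ=0, LF[2]=C('c')+0=10+0=10
L[3]='b': occ=2, LF[3]=C('b')+2=2+2=4
L[4]='$': occ=0, LF[4]=C('$')+0=0+0=0
L[5]='c': occ=1, LF[5]=C('c')+1=10+1=11
L[6]='b': occ=3, LF[6]=C('b')+3=2+3=5
L[7]='c': occ=2, LF[7]=C('c')+2=10+2=12
L[8]='b': occ=4, LF[8]=C('b')+4=2+4=6
L[9]='b': occ=5, LF[9]=C('b')+5=2+5=7
L[10]='b': occ=6, LF[10]=C('b')+6=2+6=8
L[11]='b': occ=7, LF[11]=C('b')+7=2+7=9
L[12]='a': occ=0, LF[12]=C('a')+0=1+0=1

Answer: 2 3 10 4 0 11 5 12 6 7 8 9 1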